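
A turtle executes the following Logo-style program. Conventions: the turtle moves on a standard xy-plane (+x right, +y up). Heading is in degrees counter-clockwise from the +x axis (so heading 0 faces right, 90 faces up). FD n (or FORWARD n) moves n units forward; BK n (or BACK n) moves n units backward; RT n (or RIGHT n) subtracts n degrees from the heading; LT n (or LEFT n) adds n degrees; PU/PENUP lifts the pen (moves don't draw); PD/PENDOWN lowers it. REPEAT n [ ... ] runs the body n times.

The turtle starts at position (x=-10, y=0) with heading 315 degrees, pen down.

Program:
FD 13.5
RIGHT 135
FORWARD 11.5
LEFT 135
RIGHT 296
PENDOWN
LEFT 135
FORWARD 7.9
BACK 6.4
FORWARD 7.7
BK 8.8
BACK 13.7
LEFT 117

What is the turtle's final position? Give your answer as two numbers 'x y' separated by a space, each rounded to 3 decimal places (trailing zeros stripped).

Answer: 0 -15.376

Derivation:
Executing turtle program step by step:
Start: pos=(-10,0), heading=315, pen down
FD 13.5: (-10,0) -> (-0.454,-9.546) [heading=315, draw]
RT 135: heading 315 -> 180
FD 11.5: (-0.454,-9.546) -> (-11.954,-9.546) [heading=180, draw]
LT 135: heading 180 -> 315
RT 296: heading 315 -> 19
PD: pen down
LT 135: heading 19 -> 154
FD 7.9: (-11.954,-9.546) -> (-19.055,-6.083) [heading=154, draw]
BK 6.4: (-19.055,-6.083) -> (-13.302,-8.888) [heading=154, draw]
FD 7.7: (-13.302,-8.888) -> (-20.223,-5.513) [heading=154, draw]
BK 8.8: (-20.223,-5.513) -> (-12.314,-9.371) [heading=154, draw]
BK 13.7: (-12.314,-9.371) -> (0,-15.376) [heading=154, draw]
LT 117: heading 154 -> 271
Final: pos=(0,-15.376), heading=271, 7 segment(s) drawn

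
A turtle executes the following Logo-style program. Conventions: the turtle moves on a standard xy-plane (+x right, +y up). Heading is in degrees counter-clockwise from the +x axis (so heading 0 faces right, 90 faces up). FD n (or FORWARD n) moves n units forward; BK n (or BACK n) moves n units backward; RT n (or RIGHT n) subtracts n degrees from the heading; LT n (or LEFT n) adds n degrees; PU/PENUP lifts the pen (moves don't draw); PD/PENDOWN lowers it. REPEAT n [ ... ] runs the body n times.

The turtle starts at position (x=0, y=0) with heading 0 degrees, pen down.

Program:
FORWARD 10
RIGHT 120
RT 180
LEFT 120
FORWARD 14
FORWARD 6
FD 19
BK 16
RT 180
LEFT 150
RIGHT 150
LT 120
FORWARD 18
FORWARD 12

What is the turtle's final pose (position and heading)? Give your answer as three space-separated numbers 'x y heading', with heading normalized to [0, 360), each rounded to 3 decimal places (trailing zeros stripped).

Answer: -28 25.981 120

Derivation:
Executing turtle program step by step:
Start: pos=(0,0), heading=0, pen down
FD 10: (0,0) -> (10,0) [heading=0, draw]
RT 120: heading 0 -> 240
RT 180: heading 240 -> 60
LT 120: heading 60 -> 180
FD 14: (10,0) -> (-4,0) [heading=180, draw]
FD 6: (-4,0) -> (-10,0) [heading=180, draw]
FD 19: (-10,0) -> (-29,0) [heading=180, draw]
BK 16: (-29,0) -> (-13,0) [heading=180, draw]
RT 180: heading 180 -> 0
LT 150: heading 0 -> 150
RT 150: heading 150 -> 0
LT 120: heading 0 -> 120
FD 18: (-13,0) -> (-22,15.588) [heading=120, draw]
FD 12: (-22,15.588) -> (-28,25.981) [heading=120, draw]
Final: pos=(-28,25.981), heading=120, 7 segment(s) drawn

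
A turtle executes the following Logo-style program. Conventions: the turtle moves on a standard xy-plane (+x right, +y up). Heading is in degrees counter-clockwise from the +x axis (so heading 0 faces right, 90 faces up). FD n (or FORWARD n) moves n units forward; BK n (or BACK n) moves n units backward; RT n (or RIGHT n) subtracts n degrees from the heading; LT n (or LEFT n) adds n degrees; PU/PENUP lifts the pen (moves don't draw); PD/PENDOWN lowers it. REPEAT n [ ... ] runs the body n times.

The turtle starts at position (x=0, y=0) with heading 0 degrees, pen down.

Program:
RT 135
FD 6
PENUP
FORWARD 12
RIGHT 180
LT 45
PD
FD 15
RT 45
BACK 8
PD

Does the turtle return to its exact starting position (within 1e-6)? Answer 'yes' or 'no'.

Executing turtle program step by step:
Start: pos=(0,0), heading=0, pen down
RT 135: heading 0 -> 225
FD 6: (0,0) -> (-4.243,-4.243) [heading=225, draw]
PU: pen up
FD 12: (-4.243,-4.243) -> (-12.728,-12.728) [heading=225, move]
RT 180: heading 225 -> 45
LT 45: heading 45 -> 90
PD: pen down
FD 15: (-12.728,-12.728) -> (-12.728,2.272) [heading=90, draw]
RT 45: heading 90 -> 45
BK 8: (-12.728,2.272) -> (-18.385,-3.385) [heading=45, draw]
PD: pen down
Final: pos=(-18.385,-3.385), heading=45, 3 segment(s) drawn

Start position: (0, 0)
Final position: (-18.385, -3.385)
Distance = 18.694; >= 1e-6 -> NOT closed

Answer: no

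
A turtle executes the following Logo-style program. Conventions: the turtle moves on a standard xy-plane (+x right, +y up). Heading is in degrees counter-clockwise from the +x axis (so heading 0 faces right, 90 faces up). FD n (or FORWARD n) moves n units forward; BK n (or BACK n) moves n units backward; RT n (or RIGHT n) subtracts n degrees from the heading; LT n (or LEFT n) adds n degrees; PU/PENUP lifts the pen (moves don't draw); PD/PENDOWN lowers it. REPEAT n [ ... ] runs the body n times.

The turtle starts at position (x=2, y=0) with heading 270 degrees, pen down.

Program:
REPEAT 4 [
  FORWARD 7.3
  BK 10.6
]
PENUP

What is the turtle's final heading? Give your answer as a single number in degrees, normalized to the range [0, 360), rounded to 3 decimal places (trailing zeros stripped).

Answer: 270

Derivation:
Executing turtle program step by step:
Start: pos=(2,0), heading=270, pen down
REPEAT 4 [
  -- iteration 1/4 --
  FD 7.3: (2,0) -> (2,-7.3) [heading=270, draw]
  BK 10.6: (2,-7.3) -> (2,3.3) [heading=270, draw]
  -- iteration 2/4 --
  FD 7.3: (2,3.3) -> (2,-4) [heading=270, draw]
  BK 10.6: (2,-4) -> (2,6.6) [heading=270, draw]
  -- iteration 3/4 --
  FD 7.3: (2,6.6) -> (2,-0.7) [heading=270, draw]
  BK 10.6: (2,-0.7) -> (2,9.9) [heading=270, draw]
  -- iteration 4/4 --
  FD 7.3: (2,9.9) -> (2,2.6) [heading=270, draw]
  BK 10.6: (2,2.6) -> (2,13.2) [heading=270, draw]
]
PU: pen up
Final: pos=(2,13.2), heading=270, 8 segment(s) drawn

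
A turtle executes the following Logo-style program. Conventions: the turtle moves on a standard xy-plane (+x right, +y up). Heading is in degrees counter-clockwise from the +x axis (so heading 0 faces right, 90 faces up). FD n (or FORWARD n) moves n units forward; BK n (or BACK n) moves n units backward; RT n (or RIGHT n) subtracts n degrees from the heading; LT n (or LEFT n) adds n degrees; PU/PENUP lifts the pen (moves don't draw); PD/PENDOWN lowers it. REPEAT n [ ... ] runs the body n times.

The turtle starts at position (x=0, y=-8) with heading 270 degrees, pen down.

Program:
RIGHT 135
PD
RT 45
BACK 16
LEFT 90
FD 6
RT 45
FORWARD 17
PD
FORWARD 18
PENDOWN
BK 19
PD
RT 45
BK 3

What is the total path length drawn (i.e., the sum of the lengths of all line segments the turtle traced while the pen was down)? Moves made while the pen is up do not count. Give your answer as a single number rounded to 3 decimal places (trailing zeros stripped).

Answer: 79

Derivation:
Executing turtle program step by step:
Start: pos=(0,-8), heading=270, pen down
RT 135: heading 270 -> 135
PD: pen down
RT 45: heading 135 -> 90
BK 16: (0,-8) -> (0,-24) [heading=90, draw]
LT 90: heading 90 -> 180
FD 6: (0,-24) -> (-6,-24) [heading=180, draw]
RT 45: heading 180 -> 135
FD 17: (-6,-24) -> (-18.021,-11.979) [heading=135, draw]
PD: pen down
FD 18: (-18.021,-11.979) -> (-30.749,0.749) [heading=135, draw]
PD: pen down
BK 19: (-30.749,0.749) -> (-17.314,-12.686) [heading=135, draw]
PD: pen down
RT 45: heading 135 -> 90
BK 3: (-17.314,-12.686) -> (-17.314,-15.686) [heading=90, draw]
Final: pos=(-17.314,-15.686), heading=90, 6 segment(s) drawn

Segment lengths:
  seg 1: (0,-8) -> (0,-24), length = 16
  seg 2: (0,-24) -> (-6,-24), length = 6
  seg 3: (-6,-24) -> (-18.021,-11.979), length = 17
  seg 4: (-18.021,-11.979) -> (-30.749,0.749), length = 18
  seg 5: (-30.749,0.749) -> (-17.314,-12.686), length = 19
  seg 6: (-17.314,-12.686) -> (-17.314,-15.686), length = 3
Total = 79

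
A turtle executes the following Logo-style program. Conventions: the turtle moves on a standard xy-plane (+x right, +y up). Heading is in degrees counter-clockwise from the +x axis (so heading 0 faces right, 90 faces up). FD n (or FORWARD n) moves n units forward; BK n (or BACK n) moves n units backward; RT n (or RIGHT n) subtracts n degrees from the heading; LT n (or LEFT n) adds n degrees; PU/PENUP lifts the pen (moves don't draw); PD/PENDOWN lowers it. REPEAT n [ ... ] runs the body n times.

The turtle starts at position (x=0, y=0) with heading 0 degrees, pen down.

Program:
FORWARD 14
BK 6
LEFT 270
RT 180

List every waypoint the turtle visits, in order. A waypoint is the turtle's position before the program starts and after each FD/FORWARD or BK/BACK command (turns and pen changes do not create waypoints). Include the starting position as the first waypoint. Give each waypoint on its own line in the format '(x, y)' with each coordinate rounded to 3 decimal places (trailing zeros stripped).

Answer: (0, 0)
(14, 0)
(8, 0)

Derivation:
Executing turtle program step by step:
Start: pos=(0,0), heading=0, pen down
FD 14: (0,0) -> (14,0) [heading=0, draw]
BK 6: (14,0) -> (8,0) [heading=0, draw]
LT 270: heading 0 -> 270
RT 180: heading 270 -> 90
Final: pos=(8,0), heading=90, 2 segment(s) drawn
Waypoints (3 total):
(0, 0)
(14, 0)
(8, 0)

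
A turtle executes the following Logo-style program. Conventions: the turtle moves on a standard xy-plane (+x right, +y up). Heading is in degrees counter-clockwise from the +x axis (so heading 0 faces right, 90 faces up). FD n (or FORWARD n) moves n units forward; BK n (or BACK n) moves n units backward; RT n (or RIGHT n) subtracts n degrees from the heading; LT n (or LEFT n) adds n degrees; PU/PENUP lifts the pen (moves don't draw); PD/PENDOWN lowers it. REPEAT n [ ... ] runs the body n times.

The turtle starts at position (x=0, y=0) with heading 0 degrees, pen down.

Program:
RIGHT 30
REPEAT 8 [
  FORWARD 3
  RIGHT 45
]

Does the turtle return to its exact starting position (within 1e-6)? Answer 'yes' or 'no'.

Answer: yes

Derivation:
Executing turtle program step by step:
Start: pos=(0,0), heading=0, pen down
RT 30: heading 0 -> 330
REPEAT 8 [
  -- iteration 1/8 --
  FD 3: (0,0) -> (2.598,-1.5) [heading=330, draw]
  RT 45: heading 330 -> 285
  -- iteration 2/8 --
  FD 3: (2.598,-1.5) -> (3.375,-4.398) [heading=285, draw]
  RT 45: heading 285 -> 240
  -- iteration 3/8 --
  FD 3: (3.375,-4.398) -> (1.875,-6.996) [heading=240, draw]
  RT 45: heading 240 -> 195
  -- iteration 4/8 --
  FD 3: (1.875,-6.996) -> (-1.023,-7.772) [heading=195, draw]
  RT 45: heading 195 -> 150
  -- iteration 5/8 --
  FD 3: (-1.023,-7.772) -> (-3.621,-6.272) [heading=150, draw]
  RT 45: heading 150 -> 105
  -- iteration 6/8 --
  FD 3: (-3.621,-6.272) -> (-4.398,-3.375) [heading=105, draw]
  RT 45: heading 105 -> 60
  -- iteration 7/8 --
  FD 3: (-4.398,-3.375) -> (-2.898,-0.776) [heading=60, draw]
  RT 45: heading 60 -> 15
  -- iteration 8/8 --
  FD 3: (-2.898,-0.776) -> (0,0) [heading=15, draw]
  RT 45: heading 15 -> 330
]
Final: pos=(0,0), heading=330, 8 segment(s) drawn

Start position: (0, 0)
Final position: (0, 0)
Distance = 0; < 1e-6 -> CLOSED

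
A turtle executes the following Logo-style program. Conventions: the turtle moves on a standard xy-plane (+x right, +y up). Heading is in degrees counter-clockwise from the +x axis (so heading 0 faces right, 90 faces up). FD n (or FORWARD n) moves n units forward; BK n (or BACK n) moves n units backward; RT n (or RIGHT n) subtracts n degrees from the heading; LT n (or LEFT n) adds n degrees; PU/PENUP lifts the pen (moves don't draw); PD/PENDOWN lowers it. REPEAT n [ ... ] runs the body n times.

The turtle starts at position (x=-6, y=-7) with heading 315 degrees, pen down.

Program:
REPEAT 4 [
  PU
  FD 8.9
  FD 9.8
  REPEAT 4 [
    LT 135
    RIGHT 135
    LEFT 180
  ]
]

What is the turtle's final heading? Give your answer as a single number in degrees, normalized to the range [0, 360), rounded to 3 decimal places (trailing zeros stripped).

Executing turtle program step by step:
Start: pos=(-6,-7), heading=315, pen down
REPEAT 4 [
  -- iteration 1/4 --
  PU: pen up
  FD 8.9: (-6,-7) -> (0.293,-13.293) [heading=315, move]
  FD 9.8: (0.293,-13.293) -> (7.223,-20.223) [heading=315, move]
  REPEAT 4 [
    -- iteration 1/4 --
    LT 135: heading 315 -> 90
    RT 135: heading 90 -> 315
    LT 180: heading 315 -> 135
    -- iteration 2/4 --
    LT 135: heading 135 -> 270
    RT 135: heading 270 -> 135
    LT 180: heading 135 -> 315
    -- iteration 3/4 --
    LT 135: heading 315 -> 90
    RT 135: heading 90 -> 315
    LT 180: heading 315 -> 135
    -- iteration 4/4 --
    LT 135: heading 135 -> 270
    RT 135: heading 270 -> 135
    LT 180: heading 135 -> 315
  ]
  -- iteration 2/4 --
  PU: pen up
  FD 8.9: (7.223,-20.223) -> (13.516,-26.516) [heading=315, move]
  FD 9.8: (13.516,-26.516) -> (20.446,-33.446) [heading=315, move]
  REPEAT 4 [
    -- iteration 1/4 --
    LT 135: heading 315 -> 90
    RT 135: heading 90 -> 315
    LT 180: heading 315 -> 135
    -- iteration 2/4 --
    LT 135: heading 135 -> 270
    RT 135: heading 270 -> 135
    LT 180: heading 135 -> 315
    -- iteration 3/4 --
    LT 135: heading 315 -> 90
    RT 135: heading 90 -> 315
    LT 180: heading 315 -> 135
    -- iteration 4/4 --
    LT 135: heading 135 -> 270
    RT 135: heading 270 -> 135
    LT 180: heading 135 -> 315
  ]
  -- iteration 3/4 --
  PU: pen up
  FD 8.9: (20.446,-33.446) -> (26.739,-39.739) [heading=315, move]
  FD 9.8: (26.739,-39.739) -> (33.669,-46.669) [heading=315, move]
  REPEAT 4 [
    -- iteration 1/4 --
    LT 135: heading 315 -> 90
    RT 135: heading 90 -> 315
    LT 180: heading 315 -> 135
    -- iteration 2/4 --
    LT 135: heading 135 -> 270
    RT 135: heading 270 -> 135
    LT 180: heading 135 -> 315
    -- iteration 3/4 --
    LT 135: heading 315 -> 90
    RT 135: heading 90 -> 315
    LT 180: heading 315 -> 135
    -- iteration 4/4 --
    LT 135: heading 135 -> 270
    RT 135: heading 270 -> 135
    LT 180: heading 135 -> 315
  ]
  -- iteration 4/4 --
  PU: pen up
  FD 8.9: (33.669,-46.669) -> (39.962,-52.962) [heading=315, move]
  FD 9.8: (39.962,-52.962) -> (46.892,-59.892) [heading=315, move]
  REPEAT 4 [
    -- iteration 1/4 --
    LT 135: heading 315 -> 90
    RT 135: heading 90 -> 315
    LT 180: heading 315 -> 135
    -- iteration 2/4 --
    LT 135: heading 135 -> 270
    RT 135: heading 270 -> 135
    LT 180: heading 135 -> 315
    -- iteration 3/4 --
    LT 135: heading 315 -> 90
    RT 135: heading 90 -> 315
    LT 180: heading 315 -> 135
    -- iteration 4/4 --
    LT 135: heading 135 -> 270
    RT 135: heading 270 -> 135
    LT 180: heading 135 -> 315
  ]
]
Final: pos=(46.892,-59.892), heading=315, 0 segment(s) drawn

Answer: 315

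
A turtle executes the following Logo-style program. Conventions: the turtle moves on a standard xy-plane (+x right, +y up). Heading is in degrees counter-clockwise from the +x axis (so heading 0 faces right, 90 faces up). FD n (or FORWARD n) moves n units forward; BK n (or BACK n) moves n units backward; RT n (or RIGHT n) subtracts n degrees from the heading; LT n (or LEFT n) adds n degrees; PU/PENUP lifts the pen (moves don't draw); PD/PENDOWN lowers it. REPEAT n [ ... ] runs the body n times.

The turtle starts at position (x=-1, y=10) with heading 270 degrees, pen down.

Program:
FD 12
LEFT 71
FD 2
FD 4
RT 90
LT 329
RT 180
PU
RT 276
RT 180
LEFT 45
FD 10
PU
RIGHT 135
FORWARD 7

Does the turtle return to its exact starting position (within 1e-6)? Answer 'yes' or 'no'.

Executing turtle program step by step:
Start: pos=(-1,10), heading=270, pen down
FD 12: (-1,10) -> (-1,-2) [heading=270, draw]
LT 71: heading 270 -> 341
FD 2: (-1,-2) -> (0.891,-2.651) [heading=341, draw]
FD 4: (0.891,-2.651) -> (4.673,-3.953) [heading=341, draw]
RT 90: heading 341 -> 251
LT 329: heading 251 -> 220
RT 180: heading 220 -> 40
PU: pen up
RT 276: heading 40 -> 124
RT 180: heading 124 -> 304
LT 45: heading 304 -> 349
FD 10: (4.673,-3.953) -> (14.489,-5.861) [heading=349, move]
PU: pen up
RT 135: heading 349 -> 214
FD 7: (14.489,-5.861) -> (8.686,-9.776) [heading=214, move]
Final: pos=(8.686,-9.776), heading=214, 3 segment(s) drawn

Start position: (-1, 10)
Final position: (8.686, -9.776)
Distance = 22.021; >= 1e-6 -> NOT closed

Answer: no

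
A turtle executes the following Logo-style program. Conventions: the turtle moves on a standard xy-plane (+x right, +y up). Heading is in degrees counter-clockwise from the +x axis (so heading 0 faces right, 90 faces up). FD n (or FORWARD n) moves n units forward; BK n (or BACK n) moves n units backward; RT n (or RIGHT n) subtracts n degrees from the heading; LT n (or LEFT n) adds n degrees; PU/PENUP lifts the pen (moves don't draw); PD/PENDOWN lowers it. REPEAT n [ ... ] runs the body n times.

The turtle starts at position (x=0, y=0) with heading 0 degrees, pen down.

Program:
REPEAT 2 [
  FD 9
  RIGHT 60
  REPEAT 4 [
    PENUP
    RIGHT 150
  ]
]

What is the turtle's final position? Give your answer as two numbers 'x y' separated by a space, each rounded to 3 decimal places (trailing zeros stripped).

Answer: 13.5 7.794

Derivation:
Executing turtle program step by step:
Start: pos=(0,0), heading=0, pen down
REPEAT 2 [
  -- iteration 1/2 --
  FD 9: (0,0) -> (9,0) [heading=0, draw]
  RT 60: heading 0 -> 300
  REPEAT 4 [
    -- iteration 1/4 --
    PU: pen up
    RT 150: heading 300 -> 150
    -- iteration 2/4 --
    PU: pen up
    RT 150: heading 150 -> 0
    -- iteration 3/4 --
    PU: pen up
    RT 150: heading 0 -> 210
    -- iteration 4/4 --
    PU: pen up
    RT 150: heading 210 -> 60
  ]
  -- iteration 2/2 --
  FD 9: (9,0) -> (13.5,7.794) [heading=60, move]
  RT 60: heading 60 -> 0
  REPEAT 4 [
    -- iteration 1/4 --
    PU: pen up
    RT 150: heading 0 -> 210
    -- iteration 2/4 --
    PU: pen up
    RT 150: heading 210 -> 60
    -- iteration 3/4 --
    PU: pen up
    RT 150: heading 60 -> 270
    -- iteration 4/4 --
    PU: pen up
    RT 150: heading 270 -> 120
  ]
]
Final: pos=(13.5,7.794), heading=120, 1 segment(s) drawn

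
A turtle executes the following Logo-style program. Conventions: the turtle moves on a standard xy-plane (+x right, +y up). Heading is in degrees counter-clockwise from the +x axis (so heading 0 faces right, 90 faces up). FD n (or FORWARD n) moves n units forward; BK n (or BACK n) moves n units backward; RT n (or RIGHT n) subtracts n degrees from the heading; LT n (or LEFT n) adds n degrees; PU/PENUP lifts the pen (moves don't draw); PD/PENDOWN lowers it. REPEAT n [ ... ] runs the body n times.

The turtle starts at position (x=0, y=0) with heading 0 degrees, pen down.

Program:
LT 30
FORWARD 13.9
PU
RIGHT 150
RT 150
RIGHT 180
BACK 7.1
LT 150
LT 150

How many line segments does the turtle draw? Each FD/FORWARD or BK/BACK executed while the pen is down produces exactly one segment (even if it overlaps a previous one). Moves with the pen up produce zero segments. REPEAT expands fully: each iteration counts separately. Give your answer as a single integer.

Answer: 1

Derivation:
Executing turtle program step by step:
Start: pos=(0,0), heading=0, pen down
LT 30: heading 0 -> 30
FD 13.9: (0,0) -> (12.038,6.95) [heading=30, draw]
PU: pen up
RT 150: heading 30 -> 240
RT 150: heading 240 -> 90
RT 180: heading 90 -> 270
BK 7.1: (12.038,6.95) -> (12.038,14.05) [heading=270, move]
LT 150: heading 270 -> 60
LT 150: heading 60 -> 210
Final: pos=(12.038,14.05), heading=210, 1 segment(s) drawn
Segments drawn: 1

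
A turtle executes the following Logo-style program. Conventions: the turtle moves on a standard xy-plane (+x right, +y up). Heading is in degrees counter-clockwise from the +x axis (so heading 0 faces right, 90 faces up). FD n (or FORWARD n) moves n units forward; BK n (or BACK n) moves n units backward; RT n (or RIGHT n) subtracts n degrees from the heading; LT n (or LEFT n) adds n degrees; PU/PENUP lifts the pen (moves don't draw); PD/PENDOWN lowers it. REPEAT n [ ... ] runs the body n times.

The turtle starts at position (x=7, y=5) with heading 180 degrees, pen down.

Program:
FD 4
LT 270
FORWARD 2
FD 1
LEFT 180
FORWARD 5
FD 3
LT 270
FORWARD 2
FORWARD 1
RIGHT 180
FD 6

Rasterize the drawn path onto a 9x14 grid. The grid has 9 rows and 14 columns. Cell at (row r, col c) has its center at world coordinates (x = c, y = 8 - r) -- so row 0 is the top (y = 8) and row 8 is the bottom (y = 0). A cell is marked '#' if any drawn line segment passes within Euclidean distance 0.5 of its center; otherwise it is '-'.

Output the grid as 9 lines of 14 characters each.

Segment 0: (7,5) -> (3,5)
Segment 1: (3,5) -> (3,7)
Segment 2: (3,7) -> (3,8)
Segment 3: (3,8) -> (3,3)
Segment 4: (3,3) -> (3,0)
Segment 5: (3,0) -> (1,0)
Segment 6: (1,0) -> (-0,0)
Segment 7: (-0,0) -> (6,-0)

Answer: ---#----------
---#----------
---#----------
---#####------
---#----------
---#----------
---#----------
---#----------
#######-------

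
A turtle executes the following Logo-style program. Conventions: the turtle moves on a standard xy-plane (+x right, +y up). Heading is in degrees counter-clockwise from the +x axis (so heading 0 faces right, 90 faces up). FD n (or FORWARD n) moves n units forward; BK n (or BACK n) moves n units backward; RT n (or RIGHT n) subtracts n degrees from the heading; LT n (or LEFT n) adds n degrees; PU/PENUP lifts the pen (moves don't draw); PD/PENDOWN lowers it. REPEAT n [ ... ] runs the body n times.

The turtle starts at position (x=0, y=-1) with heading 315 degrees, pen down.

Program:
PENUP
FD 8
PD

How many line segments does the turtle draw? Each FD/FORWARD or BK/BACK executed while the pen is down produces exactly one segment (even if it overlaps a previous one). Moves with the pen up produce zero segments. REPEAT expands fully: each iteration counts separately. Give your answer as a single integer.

Executing turtle program step by step:
Start: pos=(0,-1), heading=315, pen down
PU: pen up
FD 8: (0,-1) -> (5.657,-6.657) [heading=315, move]
PD: pen down
Final: pos=(5.657,-6.657), heading=315, 0 segment(s) drawn
Segments drawn: 0

Answer: 0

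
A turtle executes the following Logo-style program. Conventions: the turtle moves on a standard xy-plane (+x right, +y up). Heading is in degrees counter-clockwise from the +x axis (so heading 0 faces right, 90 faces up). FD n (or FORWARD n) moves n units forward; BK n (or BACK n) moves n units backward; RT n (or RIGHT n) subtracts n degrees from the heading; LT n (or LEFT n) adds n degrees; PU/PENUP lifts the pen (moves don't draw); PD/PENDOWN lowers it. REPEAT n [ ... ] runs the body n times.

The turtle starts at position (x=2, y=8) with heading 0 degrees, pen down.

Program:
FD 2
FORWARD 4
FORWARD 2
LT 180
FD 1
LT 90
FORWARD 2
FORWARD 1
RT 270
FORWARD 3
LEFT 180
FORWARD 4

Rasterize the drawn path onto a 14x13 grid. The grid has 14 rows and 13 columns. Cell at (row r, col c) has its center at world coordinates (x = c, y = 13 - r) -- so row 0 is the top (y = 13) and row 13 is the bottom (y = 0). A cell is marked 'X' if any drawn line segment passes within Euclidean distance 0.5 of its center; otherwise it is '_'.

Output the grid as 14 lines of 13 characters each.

Segment 0: (2,8) -> (4,8)
Segment 1: (4,8) -> (8,8)
Segment 2: (8,8) -> (10,8)
Segment 3: (10,8) -> (9,8)
Segment 4: (9,8) -> (9,6)
Segment 5: (9,6) -> (9,5)
Segment 6: (9,5) -> (12,5)
Segment 7: (12,5) -> (8,5)

Answer: _____________
_____________
_____________
_____________
_____________
__XXXXXXXXX__
_________X___
_________X___
________XXXXX
_____________
_____________
_____________
_____________
_____________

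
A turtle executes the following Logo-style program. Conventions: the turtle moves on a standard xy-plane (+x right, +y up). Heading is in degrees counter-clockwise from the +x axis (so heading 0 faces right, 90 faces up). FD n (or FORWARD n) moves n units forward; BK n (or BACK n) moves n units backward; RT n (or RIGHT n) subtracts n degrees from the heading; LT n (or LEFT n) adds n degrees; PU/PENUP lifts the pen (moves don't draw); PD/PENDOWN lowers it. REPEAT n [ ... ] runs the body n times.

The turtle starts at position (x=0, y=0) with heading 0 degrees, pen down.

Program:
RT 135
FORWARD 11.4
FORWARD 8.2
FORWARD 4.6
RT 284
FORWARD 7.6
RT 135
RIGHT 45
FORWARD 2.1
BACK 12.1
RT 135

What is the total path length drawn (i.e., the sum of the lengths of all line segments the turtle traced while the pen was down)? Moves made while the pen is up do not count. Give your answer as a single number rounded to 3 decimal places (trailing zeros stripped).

Answer: 46

Derivation:
Executing turtle program step by step:
Start: pos=(0,0), heading=0, pen down
RT 135: heading 0 -> 225
FD 11.4: (0,0) -> (-8.061,-8.061) [heading=225, draw]
FD 8.2: (-8.061,-8.061) -> (-13.859,-13.859) [heading=225, draw]
FD 4.6: (-13.859,-13.859) -> (-17.112,-17.112) [heading=225, draw]
RT 284: heading 225 -> 301
FD 7.6: (-17.112,-17.112) -> (-13.198,-23.626) [heading=301, draw]
RT 135: heading 301 -> 166
RT 45: heading 166 -> 121
FD 2.1: (-13.198,-23.626) -> (-14.279,-21.826) [heading=121, draw]
BK 12.1: (-14.279,-21.826) -> (-8.047,-32.198) [heading=121, draw]
RT 135: heading 121 -> 346
Final: pos=(-8.047,-32.198), heading=346, 6 segment(s) drawn

Segment lengths:
  seg 1: (0,0) -> (-8.061,-8.061), length = 11.4
  seg 2: (-8.061,-8.061) -> (-13.859,-13.859), length = 8.2
  seg 3: (-13.859,-13.859) -> (-17.112,-17.112), length = 4.6
  seg 4: (-17.112,-17.112) -> (-13.198,-23.626), length = 7.6
  seg 5: (-13.198,-23.626) -> (-14.279,-21.826), length = 2.1
  seg 6: (-14.279,-21.826) -> (-8.047,-32.198), length = 12.1
Total = 46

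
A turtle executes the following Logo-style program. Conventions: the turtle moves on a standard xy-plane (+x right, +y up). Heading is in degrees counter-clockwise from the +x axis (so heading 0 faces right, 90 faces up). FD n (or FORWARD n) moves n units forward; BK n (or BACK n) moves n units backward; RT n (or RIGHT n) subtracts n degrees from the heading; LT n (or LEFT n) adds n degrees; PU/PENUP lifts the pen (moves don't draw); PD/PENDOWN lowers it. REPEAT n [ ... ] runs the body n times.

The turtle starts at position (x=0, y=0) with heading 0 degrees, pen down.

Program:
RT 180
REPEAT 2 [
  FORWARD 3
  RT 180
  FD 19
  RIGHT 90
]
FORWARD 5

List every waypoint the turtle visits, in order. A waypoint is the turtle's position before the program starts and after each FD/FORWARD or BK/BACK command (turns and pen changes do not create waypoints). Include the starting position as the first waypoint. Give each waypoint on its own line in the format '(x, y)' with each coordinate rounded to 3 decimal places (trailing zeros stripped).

Executing turtle program step by step:
Start: pos=(0,0), heading=0, pen down
RT 180: heading 0 -> 180
REPEAT 2 [
  -- iteration 1/2 --
  FD 3: (0,0) -> (-3,0) [heading=180, draw]
  RT 180: heading 180 -> 0
  FD 19: (-3,0) -> (16,0) [heading=0, draw]
  RT 90: heading 0 -> 270
  -- iteration 2/2 --
  FD 3: (16,0) -> (16,-3) [heading=270, draw]
  RT 180: heading 270 -> 90
  FD 19: (16,-3) -> (16,16) [heading=90, draw]
  RT 90: heading 90 -> 0
]
FD 5: (16,16) -> (21,16) [heading=0, draw]
Final: pos=(21,16), heading=0, 5 segment(s) drawn
Waypoints (6 total):
(0, 0)
(-3, 0)
(16, 0)
(16, -3)
(16, 16)
(21, 16)

Answer: (0, 0)
(-3, 0)
(16, 0)
(16, -3)
(16, 16)
(21, 16)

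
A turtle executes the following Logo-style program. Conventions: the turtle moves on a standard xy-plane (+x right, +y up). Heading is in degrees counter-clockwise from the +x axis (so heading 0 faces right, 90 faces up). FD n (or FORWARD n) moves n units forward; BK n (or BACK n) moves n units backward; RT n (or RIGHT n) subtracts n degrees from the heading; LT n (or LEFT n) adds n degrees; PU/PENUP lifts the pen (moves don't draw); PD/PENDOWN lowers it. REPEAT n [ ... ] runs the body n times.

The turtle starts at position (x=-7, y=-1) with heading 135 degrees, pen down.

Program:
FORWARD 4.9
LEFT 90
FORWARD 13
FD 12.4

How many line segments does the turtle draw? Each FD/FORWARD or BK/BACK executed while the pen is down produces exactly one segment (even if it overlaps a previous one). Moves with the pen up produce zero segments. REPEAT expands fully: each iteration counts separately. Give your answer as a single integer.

Answer: 3

Derivation:
Executing turtle program step by step:
Start: pos=(-7,-1), heading=135, pen down
FD 4.9: (-7,-1) -> (-10.465,2.465) [heading=135, draw]
LT 90: heading 135 -> 225
FD 13: (-10.465,2.465) -> (-19.657,-6.728) [heading=225, draw]
FD 12.4: (-19.657,-6.728) -> (-28.425,-15.496) [heading=225, draw]
Final: pos=(-28.425,-15.496), heading=225, 3 segment(s) drawn
Segments drawn: 3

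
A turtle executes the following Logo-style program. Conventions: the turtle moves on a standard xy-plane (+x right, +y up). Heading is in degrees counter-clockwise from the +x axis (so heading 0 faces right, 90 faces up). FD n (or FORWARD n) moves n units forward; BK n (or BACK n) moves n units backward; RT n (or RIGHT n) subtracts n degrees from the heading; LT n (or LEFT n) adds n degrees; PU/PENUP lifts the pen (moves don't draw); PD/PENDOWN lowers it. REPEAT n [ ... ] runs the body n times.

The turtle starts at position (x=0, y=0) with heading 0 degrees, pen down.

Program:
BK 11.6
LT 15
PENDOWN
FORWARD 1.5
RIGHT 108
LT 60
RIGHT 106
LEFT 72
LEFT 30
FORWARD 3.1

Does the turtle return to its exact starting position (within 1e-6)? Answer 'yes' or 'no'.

Answer: no

Derivation:
Executing turtle program step by step:
Start: pos=(0,0), heading=0, pen down
BK 11.6: (0,0) -> (-11.6,0) [heading=0, draw]
LT 15: heading 0 -> 15
PD: pen down
FD 1.5: (-11.6,0) -> (-10.151,0.388) [heading=15, draw]
RT 108: heading 15 -> 267
LT 60: heading 267 -> 327
RT 106: heading 327 -> 221
LT 72: heading 221 -> 293
LT 30: heading 293 -> 323
FD 3.1: (-10.151,0.388) -> (-7.675,-1.477) [heading=323, draw]
Final: pos=(-7.675,-1.477), heading=323, 3 segment(s) drawn

Start position: (0, 0)
Final position: (-7.675, -1.477)
Distance = 7.816; >= 1e-6 -> NOT closed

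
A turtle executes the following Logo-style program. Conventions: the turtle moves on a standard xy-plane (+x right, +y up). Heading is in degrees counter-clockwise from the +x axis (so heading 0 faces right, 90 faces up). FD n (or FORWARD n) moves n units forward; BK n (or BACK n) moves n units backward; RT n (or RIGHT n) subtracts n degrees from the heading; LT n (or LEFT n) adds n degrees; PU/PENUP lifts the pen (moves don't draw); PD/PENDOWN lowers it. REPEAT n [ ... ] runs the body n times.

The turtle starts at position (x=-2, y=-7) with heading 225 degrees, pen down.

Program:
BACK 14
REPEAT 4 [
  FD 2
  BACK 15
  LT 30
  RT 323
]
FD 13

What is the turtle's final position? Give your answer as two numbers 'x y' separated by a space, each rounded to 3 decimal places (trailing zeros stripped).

Answer: -14.93 22.004

Derivation:
Executing turtle program step by step:
Start: pos=(-2,-7), heading=225, pen down
BK 14: (-2,-7) -> (7.899,2.899) [heading=225, draw]
REPEAT 4 [
  -- iteration 1/4 --
  FD 2: (7.899,2.899) -> (6.485,1.485) [heading=225, draw]
  BK 15: (6.485,1.485) -> (17.092,12.092) [heading=225, draw]
  LT 30: heading 225 -> 255
  RT 323: heading 255 -> 292
  -- iteration 2/4 --
  FD 2: (17.092,12.092) -> (17.841,10.238) [heading=292, draw]
  BK 15: (17.841,10.238) -> (12.222,24.145) [heading=292, draw]
  LT 30: heading 292 -> 322
  RT 323: heading 322 -> 359
  -- iteration 3/4 --
  FD 2: (12.222,24.145) -> (14.222,24.11) [heading=359, draw]
  BK 15: (14.222,24.11) -> (-0.776,24.372) [heading=359, draw]
  LT 30: heading 359 -> 29
  RT 323: heading 29 -> 66
  -- iteration 4/4 --
  FD 2: (-0.776,24.372) -> (0.037,26.199) [heading=66, draw]
  BK 15: (0.037,26.199) -> (-6.064,12.496) [heading=66, draw]
  LT 30: heading 66 -> 96
  RT 323: heading 96 -> 133
]
FD 13: (-6.064,12.496) -> (-14.93,22.004) [heading=133, draw]
Final: pos=(-14.93,22.004), heading=133, 10 segment(s) drawn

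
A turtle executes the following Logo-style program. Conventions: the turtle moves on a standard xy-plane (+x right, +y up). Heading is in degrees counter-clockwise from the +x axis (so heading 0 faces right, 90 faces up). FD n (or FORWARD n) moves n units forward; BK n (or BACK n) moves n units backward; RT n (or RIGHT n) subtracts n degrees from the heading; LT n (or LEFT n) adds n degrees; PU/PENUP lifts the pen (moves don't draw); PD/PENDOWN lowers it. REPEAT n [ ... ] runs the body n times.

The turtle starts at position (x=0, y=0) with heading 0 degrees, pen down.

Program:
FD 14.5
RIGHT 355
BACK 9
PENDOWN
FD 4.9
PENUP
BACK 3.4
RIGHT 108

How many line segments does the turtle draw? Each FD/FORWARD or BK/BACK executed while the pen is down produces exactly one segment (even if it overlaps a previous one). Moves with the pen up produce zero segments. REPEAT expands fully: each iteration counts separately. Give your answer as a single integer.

Executing turtle program step by step:
Start: pos=(0,0), heading=0, pen down
FD 14.5: (0,0) -> (14.5,0) [heading=0, draw]
RT 355: heading 0 -> 5
BK 9: (14.5,0) -> (5.534,-0.784) [heading=5, draw]
PD: pen down
FD 4.9: (5.534,-0.784) -> (10.416,-0.357) [heading=5, draw]
PU: pen up
BK 3.4: (10.416,-0.357) -> (7.029,-0.654) [heading=5, move]
RT 108: heading 5 -> 257
Final: pos=(7.029,-0.654), heading=257, 3 segment(s) drawn
Segments drawn: 3

Answer: 3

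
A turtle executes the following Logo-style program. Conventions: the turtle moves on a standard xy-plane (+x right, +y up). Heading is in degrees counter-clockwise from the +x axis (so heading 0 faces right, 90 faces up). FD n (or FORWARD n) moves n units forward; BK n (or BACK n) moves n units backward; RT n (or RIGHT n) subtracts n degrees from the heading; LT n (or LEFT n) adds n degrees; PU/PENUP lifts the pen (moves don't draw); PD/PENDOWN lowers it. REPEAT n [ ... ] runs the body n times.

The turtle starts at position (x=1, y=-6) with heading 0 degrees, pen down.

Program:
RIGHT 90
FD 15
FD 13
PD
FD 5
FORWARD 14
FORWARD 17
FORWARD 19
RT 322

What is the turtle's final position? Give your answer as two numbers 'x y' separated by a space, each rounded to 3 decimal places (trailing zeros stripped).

Executing turtle program step by step:
Start: pos=(1,-6), heading=0, pen down
RT 90: heading 0 -> 270
FD 15: (1,-6) -> (1,-21) [heading=270, draw]
FD 13: (1,-21) -> (1,-34) [heading=270, draw]
PD: pen down
FD 5: (1,-34) -> (1,-39) [heading=270, draw]
FD 14: (1,-39) -> (1,-53) [heading=270, draw]
FD 17: (1,-53) -> (1,-70) [heading=270, draw]
FD 19: (1,-70) -> (1,-89) [heading=270, draw]
RT 322: heading 270 -> 308
Final: pos=(1,-89), heading=308, 6 segment(s) drawn

Answer: 1 -89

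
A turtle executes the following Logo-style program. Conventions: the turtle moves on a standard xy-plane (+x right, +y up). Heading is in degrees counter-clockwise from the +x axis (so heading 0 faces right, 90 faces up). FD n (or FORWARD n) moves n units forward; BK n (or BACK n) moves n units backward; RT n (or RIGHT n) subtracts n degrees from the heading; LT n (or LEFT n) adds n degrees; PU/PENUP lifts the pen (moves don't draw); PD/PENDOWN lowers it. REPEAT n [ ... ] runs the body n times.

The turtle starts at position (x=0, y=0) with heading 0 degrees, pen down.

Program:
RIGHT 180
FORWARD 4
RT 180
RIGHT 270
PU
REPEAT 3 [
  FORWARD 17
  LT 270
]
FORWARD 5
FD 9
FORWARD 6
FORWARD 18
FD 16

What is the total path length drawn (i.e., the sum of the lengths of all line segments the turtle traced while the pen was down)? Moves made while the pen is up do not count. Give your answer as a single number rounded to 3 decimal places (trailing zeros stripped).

Executing turtle program step by step:
Start: pos=(0,0), heading=0, pen down
RT 180: heading 0 -> 180
FD 4: (0,0) -> (-4,0) [heading=180, draw]
RT 180: heading 180 -> 0
RT 270: heading 0 -> 90
PU: pen up
REPEAT 3 [
  -- iteration 1/3 --
  FD 17: (-4,0) -> (-4,17) [heading=90, move]
  LT 270: heading 90 -> 0
  -- iteration 2/3 --
  FD 17: (-4,17) -> (13,17) [heading=0, move]
  LT 270: heading 0 -> 270
  -- iteration 3/3 --
  FD 17: (13,17) -> (13,0) [heading=270, move]
  LT 270: heading 270 -> 180
]
FD 5: (13,0) -> (8,0) [heading=180, move]
FD 9: (8,0) -> (-1,0) [heading=180, move]
FD 6: (-1,0) -> (-7,0) [heading=180, move]
FD 18: (-7,0) -> (-25,0) [heading=180, move]
FD 16: (-25,0) -> (-41,0) [heading=180, move]
Final: pos=(-41,0), heading=180, 1 segment(s) drawn

Segment lengths:
  seg 1: (0,0) -> (-4,0), length = 4
Total = 4

Answer: 4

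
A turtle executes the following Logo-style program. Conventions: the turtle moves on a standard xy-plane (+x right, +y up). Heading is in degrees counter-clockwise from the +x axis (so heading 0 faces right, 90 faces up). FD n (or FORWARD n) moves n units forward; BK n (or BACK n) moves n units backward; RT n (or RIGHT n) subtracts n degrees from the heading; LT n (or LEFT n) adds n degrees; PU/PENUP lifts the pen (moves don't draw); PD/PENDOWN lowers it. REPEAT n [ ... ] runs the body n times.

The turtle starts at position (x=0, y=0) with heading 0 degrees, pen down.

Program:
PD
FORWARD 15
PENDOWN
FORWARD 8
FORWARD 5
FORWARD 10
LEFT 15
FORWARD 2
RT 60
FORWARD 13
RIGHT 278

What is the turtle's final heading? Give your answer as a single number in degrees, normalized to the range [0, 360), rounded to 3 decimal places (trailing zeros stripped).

Answer: 37

Derivation:
Executing turtle program step by step:
Start: pos=(0,0), heading=0, pen down
PD: pen down
FD 15: (0,0) -> (15,0) [heading=0, draw]
PD: pen down
FD 8: (15,0) -> (23,0) [heading=0, draw]
FD 5: (23,0) -> (28,0) [heading=0, draw]
FD 10: (28,0) -> (38,0) [heading=0, draw]
LT 15: heading 0 -> 15
FD 2: (38,0) -> (39.932,0.518) [heading=15, draw]
RT 60: heading 15 -> 315
FD 13: (39.932,0.518) -> (49.124,-8.675) [heading=315, draw]
RT 278: heading 315 -> 37
Final: pos=(49.124,-8.675), heading=37, 6 segment(s) drawn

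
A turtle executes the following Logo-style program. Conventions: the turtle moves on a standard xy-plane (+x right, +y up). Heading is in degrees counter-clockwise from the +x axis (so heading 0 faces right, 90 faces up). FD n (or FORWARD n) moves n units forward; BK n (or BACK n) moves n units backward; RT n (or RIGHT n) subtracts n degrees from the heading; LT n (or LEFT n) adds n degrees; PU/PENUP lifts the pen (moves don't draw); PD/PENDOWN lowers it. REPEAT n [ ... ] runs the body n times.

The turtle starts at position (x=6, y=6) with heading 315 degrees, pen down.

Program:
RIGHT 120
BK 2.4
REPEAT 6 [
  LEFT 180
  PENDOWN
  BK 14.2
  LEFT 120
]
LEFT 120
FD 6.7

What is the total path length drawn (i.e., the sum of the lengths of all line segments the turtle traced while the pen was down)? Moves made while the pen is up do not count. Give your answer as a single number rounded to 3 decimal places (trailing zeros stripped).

Answer: 94.3

Derivation:
Executing turtle program step by step:
Start: pos=(6,6), heading=315, pen down
RT 120: heading 315 -> 195
BK 2.4: (6,6) -> (8.318,6.621) [heading=195, draw]
REPEAT 6 [
  -- iteration 1/6 --
  LT 180: heading 195 -> 15
  PD: pen down
  BK 14.2: (8.318,6.621) -> (-5.398,2.946) [heading=15, draw]
  LT 120: heading 15 -> 135
  -- iteration 2/6 --
  LT 180: heading 135 -> 315
  PD: pen down
  BK 14.2: (-5.398,2.946) -> (-15.439,12.987) [heading=315, draw]
  LT 120: heading 315 -> 75
  -- iteration 3/6 --
  LT 180: heading 75 -> 255
  PD: pen down
  BK 14.2: (-15.439,12.987) -> (-11.764,26.703) [heading=255, draw]
  LT 120: heading 255 -> 15
  -- iteration 4/6 --
  LT 180: heading 15 -> 195
  PD: pen down
  BK 14.2: (-11.764,26.703) -> (1.953,30.378) [heading=195, draw]
  LT 120: heading 195 -> 315
  -- iteration 5/6 --
  LT 180: heading 315 -> 135
  PD: pen down
  BK 14.2: (1.953,30.378) -> (11.993,20.337) [heading=135, draw]
  LT 120: heading 135 -> 255
  -- iteration 6/6 --
  LT 180: heading 255 -> 75
  PD: pen down
  BK 14.2: (11.993,20.337) -> (8.318,6.621) [heading=75, draw]
  LT 120: heading 75 -> 195
]
LT 120: heading 195 -> 315
FD 6.7: (8.318,6.621) -> (13.056,1.884) [heading=315, draw]
Final: pos=(13.056,1.884), heading=315, 8 segment(s) drawn

Segment lengths:
  seg 1: (6,6) -> (8.318,6.621), length = 2.4
  seg 2: (8.318,6.621) -> (-5.398,2.946), length = 14.2
  seg 3: (-5.398,2.946) -> (-15.439,12.987), length = 14.2
  seg 4: (-15.439,12.987) -> (-11.764,26.703), length = 14.2
  seg 5: (-11.764,26.703) -> (1.953,30.378), length = 14.2
  seg 6: (1.953,30.378) -> (11.993,20.337), length = 14.2
  seg 7: (11.993,20.337) -> (8.318,6.621), length = 14.2
  seg 8: (8.318,6.621) -> (13.056,1.884), length = 6.7
Total = 94.3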